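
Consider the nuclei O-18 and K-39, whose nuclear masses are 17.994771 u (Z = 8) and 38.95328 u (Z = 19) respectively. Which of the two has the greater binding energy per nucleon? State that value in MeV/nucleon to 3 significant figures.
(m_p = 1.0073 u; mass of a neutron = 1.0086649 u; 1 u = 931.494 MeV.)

O-18: Σm = 8(1.0073) + 10(1.0086649) = 18.1450490 u; Δm = 0.1502780 u; E_B = 139.98 MeV; E_B/A = 7.777 MeV
K-39: Σm = 19(1.0073) + 20(1.0086649) = 39.3119980 u; Δm = 0.3587180 u; E_B = 334.14 MeV; E_B/A = 8.568 MeV
K-39 has the higher binding energy per nucleon, so it is the more tightly bound nucleus.

K-39; 8.57 MeV/nucleon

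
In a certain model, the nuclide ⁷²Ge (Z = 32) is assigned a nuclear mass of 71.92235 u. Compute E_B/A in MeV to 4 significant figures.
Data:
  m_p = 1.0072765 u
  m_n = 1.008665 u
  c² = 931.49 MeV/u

The nucleus contains 32 protons and 72 − 32 = 40 neutrons.
Mass of separated nucleons = 32(1.0072765) + 40(1.008665) = 32.2328480 + 40.346600 = 72.5794480 u
The mass defect is 72.5794480 − 71.92235 = 0.6570980 u.
E_B = 0.6570980 × 931.49 = 612.080 MeV
Dividing by A = 72 gives 8.501 MeV per nucleon.

8.501 MeV/nucleon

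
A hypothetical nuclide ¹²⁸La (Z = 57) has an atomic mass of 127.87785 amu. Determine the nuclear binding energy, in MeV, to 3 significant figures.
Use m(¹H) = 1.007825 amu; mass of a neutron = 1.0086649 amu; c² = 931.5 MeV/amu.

1100 MeV

Mass of separated nucleons = 57(1.007825) + 71(1.0086649) = 57.446025 + 71.6152079 = 129.0612329 amu
Mass defect Δm = 129.0612329 − 127.87785 = 1.1833829 amu
E_B = 1.1833829 × 931.5 = 1102.32 MeV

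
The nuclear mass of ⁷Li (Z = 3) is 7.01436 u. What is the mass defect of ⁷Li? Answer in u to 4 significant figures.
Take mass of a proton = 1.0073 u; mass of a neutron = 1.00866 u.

With 3 protons and 4 neutrons (A = 7):
Σm = 3·m_p + 4·m_n = 3.0219 + 4.03464 = 7.05654 u
The mass defect is 7.05654 − 7.01436 = 0.04218 u.

0.04218 u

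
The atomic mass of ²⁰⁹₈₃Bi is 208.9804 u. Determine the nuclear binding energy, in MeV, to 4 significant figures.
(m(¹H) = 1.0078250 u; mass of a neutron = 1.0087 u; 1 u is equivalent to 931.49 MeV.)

The nucleus contains 83 protons and 209 − 83 = 126 neutrons.
Total constituent mass: 83 × 1.0078250 + 126 × 1.0087 = 210.7456750 u
The mass defect is 210.7456750 − 208.9804 = 1.7652750 u.
Converting to energy: 1.7652750 u × 931.49 MeV/u = 1644.34 MeV

1644 MeV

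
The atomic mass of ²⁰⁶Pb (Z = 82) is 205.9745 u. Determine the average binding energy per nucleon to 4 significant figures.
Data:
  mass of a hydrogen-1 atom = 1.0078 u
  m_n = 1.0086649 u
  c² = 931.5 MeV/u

Total constituent mass: 82 × 1.0078 + 124 × 1.0086649 = 207.7140476 u
The mass defect is 207.7140476 − 205.9745 = 1.7395476 u.
E_B = 1.7395476 × 931.5 = 1620.39 MeV
Per nucleon: 1620.39 / 206 = 7.866 MeV

7.866 MeV/nucleon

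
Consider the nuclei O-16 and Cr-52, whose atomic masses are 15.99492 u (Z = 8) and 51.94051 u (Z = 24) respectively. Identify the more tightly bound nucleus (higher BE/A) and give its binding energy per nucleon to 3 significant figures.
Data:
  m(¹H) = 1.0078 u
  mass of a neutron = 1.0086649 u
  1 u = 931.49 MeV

Cr-52; 8.77 MeV/nucleon

O-16: Σm = 8(1.0078) + 8(1.0086649) = 16.1317192 u; Δm = 0.1367992 u; E_B = 127.43 MeV; E_B/A = 7.964 MeV
Cr-52: Σm = 24(1.0078) + 28(1.0086649) = 52.4298172 u; Δm = 0.4893072 u; E_B = 455.78 MeV; E_B/A = 8.765 MeV
Cr-52 has the higher binding energy per nucleon, so it is the more tightly bound nucleus.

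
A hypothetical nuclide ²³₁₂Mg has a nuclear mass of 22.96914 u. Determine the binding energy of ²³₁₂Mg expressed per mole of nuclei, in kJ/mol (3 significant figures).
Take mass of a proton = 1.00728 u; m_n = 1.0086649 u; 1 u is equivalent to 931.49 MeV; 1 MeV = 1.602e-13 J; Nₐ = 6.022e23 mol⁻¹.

1.92e+10 kJ/mol

Mass of separated nucleons = 12(1.00728) + 11(1.0086649) = 12.08736 + 11.0953139 = 23.1826739 u
Δm = 23.1826739 − 22.96914 = 0.2135339 u
E_B = 0.2135339 × 931.49 = 198.905 MeV
Per nucleus in joules: 198.905 MeV × 1.602e-13 J/MeV = 3.1865e-11 J
Per mole: 3.1865e-11 J × 6.022e23 mol⁻¹ = 1.9189e+13 J/mol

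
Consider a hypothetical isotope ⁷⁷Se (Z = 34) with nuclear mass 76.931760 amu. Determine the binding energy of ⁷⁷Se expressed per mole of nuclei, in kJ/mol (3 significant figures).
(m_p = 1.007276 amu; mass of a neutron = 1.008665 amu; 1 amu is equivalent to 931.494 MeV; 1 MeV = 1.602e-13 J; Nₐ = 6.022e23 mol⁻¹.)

6.18e+10 kJ/mol

Z = 34, so N = A − Z = 77 − 34 = 43.
Mass of separated nucleons = 34(1.007276) + 43(1.008665) = 34.247384 + 43.372595 = 77.619979 amu
Δm = 77.619979 − 76.931760 = 0.688219 amu
Binding energy = Δm·c² = 0.688219 × 931.494 MeV/amu = 641.072 MeV
Per nucleus in joules: 641.072 MeV × 1.602e-13 J/MeV = 1.0270e-10 J
Per mole: 1.0270e-10 J × 6.022e23 mol⁻¹ = 6.1846e+13 J/mol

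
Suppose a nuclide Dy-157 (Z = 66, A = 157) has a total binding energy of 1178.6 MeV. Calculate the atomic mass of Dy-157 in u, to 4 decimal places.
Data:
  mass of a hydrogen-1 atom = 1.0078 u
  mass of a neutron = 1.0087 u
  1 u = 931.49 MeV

Mass defect = 1178.6 MeV / (931.49 MeV/u) = 1.265285 u
Constituent mass = 66(1.0078) + 91(1.0087) = 158.3065 u
Atomic mass = 158.3065 − 1.265285 = 157.041215 u ≈ 157.0412 u (to 4 decimal places)

157.0412 u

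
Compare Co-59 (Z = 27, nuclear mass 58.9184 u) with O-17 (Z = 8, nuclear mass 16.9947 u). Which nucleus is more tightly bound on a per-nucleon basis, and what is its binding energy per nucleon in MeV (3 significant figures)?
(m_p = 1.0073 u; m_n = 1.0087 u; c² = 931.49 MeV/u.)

Co-59; 8.80 MeV/nucleon

Co-59: Σm = 27(1.0073) + 32(1.0087) = 59.4755 u; Δm = 0.5571 u; E_B = 518.93 MeV; E_B/A = 8.795 MeV
O-17: Σm = 8(1.0073) + 9(1.0087) = 17.1367 u; Δm = 0.1420 u; E_B = 132.27 MeV; E_B/A = 7.781 MeV
Co-59 has the higher binding energy per nucleon, so it is the more tightly bound nucleus.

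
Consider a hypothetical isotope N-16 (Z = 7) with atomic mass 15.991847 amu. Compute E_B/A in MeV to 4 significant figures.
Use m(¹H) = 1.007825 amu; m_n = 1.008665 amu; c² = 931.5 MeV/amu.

Total constituent mass: 7 × 1.007825 + 9 × 1.008665 = 16.132760 amu
Δm = 16.132760 − 15.991847 = 0.140913 amu
Binding energy = Δm·c² = 0.140913 × 931.5 MeV/amu = 131.260 MeV
Per nucleon: 131.260 / 16 = 8.204 MeV

8.204 MeV/nucleon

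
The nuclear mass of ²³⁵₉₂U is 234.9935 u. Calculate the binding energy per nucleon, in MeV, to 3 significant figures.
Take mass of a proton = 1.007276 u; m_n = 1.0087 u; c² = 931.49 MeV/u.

7.61 MeV/nucleon

Mass of separated nucleons = 92(1.007276) + 143(1.0087) = 92.669392 + 144.2441 = 236.913492 u
Δm = 236.913492 − 234.9935 = 1.919992 u
Binding energy = Δm·c² = 1.919992 × 931.49 MeV/u = 1788.45 MeV
BE/A = 1788.45 MeV / 235 = 7.610 MeV/nucleon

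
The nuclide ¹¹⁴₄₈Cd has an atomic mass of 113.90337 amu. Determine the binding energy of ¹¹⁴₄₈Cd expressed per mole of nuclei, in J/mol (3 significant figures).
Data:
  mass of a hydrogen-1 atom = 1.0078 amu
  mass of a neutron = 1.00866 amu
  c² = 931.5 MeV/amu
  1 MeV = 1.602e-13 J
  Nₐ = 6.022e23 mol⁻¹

Total constituent mass: 48 × 1.0078 + 66 × 1.00866 = 114.94596 amu
Δm = 114.94596 − 113.90337 = 1.04259 amu
Converting to energy: 1.04259 amu × 931.5 MeV/amu = 971.173 MeV
Per nucleus in joules: 971.173 MeV × 1.602e-13 J/MeV = 1.5558e-10 J
Per mole: 1.5558e-10 J × 6.022e23 mol⁻¹ = 9.3690e+13 J/mol

9.37e+13 J/mol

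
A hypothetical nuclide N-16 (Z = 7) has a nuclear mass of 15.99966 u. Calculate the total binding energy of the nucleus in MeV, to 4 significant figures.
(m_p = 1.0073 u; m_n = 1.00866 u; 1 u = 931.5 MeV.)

120.5 MeV

Total constituent mass: 7 × 1.0073 + 9 × 1.00866 = 16.12904 u
Mass defect Δm = 16.12904 − 15.99966 = 0.12938 u
Converting to energy: 0.12938 u × 931.5 MeV/u = 120.517 MeV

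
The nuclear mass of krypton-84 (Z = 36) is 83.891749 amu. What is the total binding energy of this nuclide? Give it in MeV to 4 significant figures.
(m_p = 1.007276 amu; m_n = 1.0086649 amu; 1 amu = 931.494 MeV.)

732.2 MeV

The nucleus contains 36 protons and 84 − 36 = 48 neutrons.
Σm = 36·m_p + 48·m_n = 36.261936 + 48.4159152 = 84.6778512 amu
Δm = 84.6778512 − 83.891749 = 0.7861022 amu
E_B = 0.7861022 × 931.494 = 732.249 MeV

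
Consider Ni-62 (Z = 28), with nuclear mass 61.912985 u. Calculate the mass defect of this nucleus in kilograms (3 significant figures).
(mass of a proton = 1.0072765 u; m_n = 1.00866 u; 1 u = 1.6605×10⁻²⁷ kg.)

9.72e-28 kg

Mass of separated nucleons = 28(1.0072765) + 34(1.00866) = 28.2037420 + 34.29444 = 62.4981820 u
Δm = 62.4981820 − 61.912985 = 0.5851970 u
In SI units: 0.5851970 u × 1.6605×10⁻²⁷ kg/u = 9.7172e-28 kg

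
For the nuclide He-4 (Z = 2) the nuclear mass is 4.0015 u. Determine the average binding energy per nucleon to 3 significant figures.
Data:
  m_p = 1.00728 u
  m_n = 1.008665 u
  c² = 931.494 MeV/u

7.08 MeV/nucleon

Z = 2, so N = A − Z = 4 − 2 = 2.
Σm = 2·m_p + 2·m_n = 2.01456 + 2.017330 = 4.031890 u
Δm = 4.031890 − 4.0015 = 0.030390 u
E_B = 0.030390 × 931.494 = 28.3081 MeV
BE/A = 28.3081 MeV / 4 = 7.077 MeV/nucleon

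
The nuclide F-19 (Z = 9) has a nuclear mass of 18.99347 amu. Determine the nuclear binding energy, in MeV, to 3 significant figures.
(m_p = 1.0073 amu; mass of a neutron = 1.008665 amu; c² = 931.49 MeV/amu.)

148 MeV

Mass of separated nucleons = 9(1.0073) + 10(1.008665) = 9.0657 + 10.086650 = 19.152350 amu
The mass defect is 19.152350 − 18.99347 = 0.158880 amu.
E_B = 0.158880 × 931.49 = 147.995 MeV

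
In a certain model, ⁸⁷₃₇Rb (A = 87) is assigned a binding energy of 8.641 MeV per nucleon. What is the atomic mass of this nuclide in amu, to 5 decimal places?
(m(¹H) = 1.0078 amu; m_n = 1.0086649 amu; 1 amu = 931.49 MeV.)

86.91479 amu

Total binding energy = 87 × 8.641 = 751.767 MeV
Mass defect = 751.767 MeV / (931.49 MeV/amu) = 0.8070586 amu
Constituent mass = 37(1.0078) + 50(1.0086649) = 87.7218450 amu
Atomic mass = 87.7218450 − 0.8070586 = 86.9147864 amu ≈ 86.91479 amu (to 5 decimal places)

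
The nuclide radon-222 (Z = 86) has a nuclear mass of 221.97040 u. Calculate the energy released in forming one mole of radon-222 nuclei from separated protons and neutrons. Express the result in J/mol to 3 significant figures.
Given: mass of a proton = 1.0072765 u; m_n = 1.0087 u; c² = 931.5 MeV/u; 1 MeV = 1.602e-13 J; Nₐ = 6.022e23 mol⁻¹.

Total constituent mass: 86 × 1.0072765 + 136 × 1.0087 = 223.8089790 u
Δm = 223.8089790 − 221.97040 = 1.8385790 u
Binding energy = Δm·c² = 1.8385790 × 931.5 MeV/u = 1712.64 MeV
Per nucleus in joules: 1712.64 MeV × 1.602e-13 J/MeV = 2.7436e-10 J
Per mole: 2.7436e-10 J × 6.022e23 mol⁻¹ = 1.6522e+14 J/mol

1.65e+14 J/mol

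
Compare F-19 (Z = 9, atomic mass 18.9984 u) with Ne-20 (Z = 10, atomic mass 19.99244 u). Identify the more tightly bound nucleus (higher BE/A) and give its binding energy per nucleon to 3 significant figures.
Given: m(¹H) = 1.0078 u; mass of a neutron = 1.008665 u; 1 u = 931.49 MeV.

F-19: Σm = 9(1.0078) + 10(1.008665) = 19.156850 u; Δm = 0.158450 u; E_B = 147.59 MeV; E_B/A = 7.768 MeV
Ne-20: Σm = 10(1.0078) + 10(1.008665) = 20.164650 u; Δm = 0.172210 u; E_B = 160.41 MeV; E_B/A = 8.021 MeV
Ne-20 has the higher binding energy per nucleon, so it is the more tightly bound nucleus.

Ne-20; 8.02 MeV/nucleon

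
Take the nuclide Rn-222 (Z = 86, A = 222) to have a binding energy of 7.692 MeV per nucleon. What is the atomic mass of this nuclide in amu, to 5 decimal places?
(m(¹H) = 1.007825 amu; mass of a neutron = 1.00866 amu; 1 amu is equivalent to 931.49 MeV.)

222.01749 amu

Total binding energy = 222 × 7.692 = 1707.624 MeV
Mass defect = 1707.624 MeV / (931.49 MeV/amu) = 1.8332177 amu
Constituent mass = 86(1.007825) + 136(1.00866) = 223.850710 amu
Atomic mass = 223.850710 − 1.8332177 = 222.0174923 amu ≈ 222.01749 amu (to 5 decimal places)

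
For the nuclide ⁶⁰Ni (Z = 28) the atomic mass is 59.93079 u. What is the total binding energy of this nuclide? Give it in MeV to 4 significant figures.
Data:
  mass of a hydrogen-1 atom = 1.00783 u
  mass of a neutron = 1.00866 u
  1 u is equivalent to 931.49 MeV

With 28 protons and 32 neutrons (A = 60):
Mass of separated nucleons = 28(1.00783) + 32(1.00866) = 28.21924 + 32.27712 = 60.49636 u
Mass defect Δm = 60.49636 − 59.93079 = 0.56557 u
E_B = 0.56557 × 931.49 = 526.823 MeV

526.8 MeV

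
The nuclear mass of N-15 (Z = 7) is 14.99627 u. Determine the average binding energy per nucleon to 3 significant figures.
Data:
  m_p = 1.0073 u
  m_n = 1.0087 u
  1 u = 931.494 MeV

With 7 protons and 8 neutrons (A = 15):
Total constituent mass: 7 × 1.0073 + 8 × 1.0087 = 15.1207 u
The mass defect is 15.1207 − 14.99627 = 0.12443 u.
E_B = 0.12443 × 931.494 = 115.906 MeV
BE/A = 115.906 MeV / 15 = 7.727 MeV/nucleon

7.73 MeV/nucleon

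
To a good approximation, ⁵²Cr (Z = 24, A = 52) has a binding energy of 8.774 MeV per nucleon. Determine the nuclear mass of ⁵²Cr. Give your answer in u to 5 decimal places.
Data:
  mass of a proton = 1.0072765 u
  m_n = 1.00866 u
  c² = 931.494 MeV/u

Total binding energy = 52 × 8.774 = 456.248 MeV
Mass defect = 456.248 MeV / (931.494 MeV/u) = 0.4898024 u
Constituent mass = 24(1.0072765) + 28(1.00866) = 52.4171160 u
Nuclear mass = 52.4171160 − 0.4898024 = 51.9273136 u ≈ 51.92731 u (to 5 decimal places)

51.92731 u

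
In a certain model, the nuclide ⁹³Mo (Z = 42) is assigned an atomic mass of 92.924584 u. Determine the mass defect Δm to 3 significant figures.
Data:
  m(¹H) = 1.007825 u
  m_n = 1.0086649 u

0.846 u

Z = 42, so N = A − Z = 93 − 42 = 51.
Σm = 42·m(¹H) + 51·m_n = 42.328650 + 51.4419099 = 93.7705599 u
Mass defect Δm = 93.7705599 − 92.924584 = 0.8459759 u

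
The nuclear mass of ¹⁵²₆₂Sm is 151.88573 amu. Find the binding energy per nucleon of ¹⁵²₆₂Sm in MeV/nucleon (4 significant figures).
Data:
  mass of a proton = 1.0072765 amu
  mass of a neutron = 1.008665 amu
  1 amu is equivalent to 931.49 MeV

The nucleus contains 62 protons and 152 − 62 = 90 neutrons.
Mass of separated nucleons = 62(1.0072765) + 90(1.008665) = 62.4511430 + 90.779850 = 153.2309930 amu
Mass defect Δm = 153.2309930 − 151.88573 = 1.3452630 amu
E_B = 1.3452630 × 931.49 = 1253.10 MeV
BE/A = 1253.10 MeV / 152 = 8.244 MeV/nucleon

8.244 MeV/nucleon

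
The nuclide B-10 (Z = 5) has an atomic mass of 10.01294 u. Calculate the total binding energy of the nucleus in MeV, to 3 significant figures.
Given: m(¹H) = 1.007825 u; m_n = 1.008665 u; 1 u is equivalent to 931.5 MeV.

Mass of separated nucleons = 5(1.007825) + 5(1.008665) = 5.039125 + 5.043325 = 10.082450 u
Δm = 10.082450 − 10.01294 = 0.069510 u
Converting to energy: 0.069510 u × 931.5 MeV/u = 64.7486 MeV

64.7 MeV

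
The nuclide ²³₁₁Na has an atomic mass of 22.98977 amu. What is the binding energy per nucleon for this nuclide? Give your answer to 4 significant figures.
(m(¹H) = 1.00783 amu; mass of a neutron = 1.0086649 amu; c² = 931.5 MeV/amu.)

8.114 MeV/nucleon

Σm = 11·m(¹H) + 12·m_n = 11.08613 + 12.1039788 = 23.1901088 amu
The mass defect is 23.1901088 − 22.98977 = 0.2003388 amu.
Converting to energy: 0.2003388 amu × 931.5 MeV/amu = 186.616 MeV
BE/A = 186.616 MeV / 23 = 8.114 MeV/nucleon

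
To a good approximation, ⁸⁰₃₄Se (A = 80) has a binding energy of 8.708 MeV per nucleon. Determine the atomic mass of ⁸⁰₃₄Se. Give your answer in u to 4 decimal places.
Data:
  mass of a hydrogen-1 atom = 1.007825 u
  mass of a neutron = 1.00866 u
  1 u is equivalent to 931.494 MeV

Total binding energy = 80 × 8.708 = 696.640 MeV
Mass defect = 696.640 MeV / (931.494 MeV/u) = 0.747874 u
Constituent mass = 34(1.007825) + 46(1.00866) = 80.664410 u
Atomic mass = 80.664410 − 0.747874 = 79.916536 u ≈ 79.9165 u (to 4 decimal places)

79.9165 u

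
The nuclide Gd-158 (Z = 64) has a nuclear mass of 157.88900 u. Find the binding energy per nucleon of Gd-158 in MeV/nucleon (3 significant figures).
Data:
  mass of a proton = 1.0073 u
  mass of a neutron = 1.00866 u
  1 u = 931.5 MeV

Σm = 64·m_p + 94·m_n = 64.4672 + 94.81404 = 159.28124 u
The mass defect is 159.28124 − 157.88900 = 1.39224 u.
Converting to energy: 1.39224 u × 931.5 MeV/u = 1296.87 MeV
Dividing by A = 158 gives 8.208 MeV per nucleon.

8.21 MeV/nucleon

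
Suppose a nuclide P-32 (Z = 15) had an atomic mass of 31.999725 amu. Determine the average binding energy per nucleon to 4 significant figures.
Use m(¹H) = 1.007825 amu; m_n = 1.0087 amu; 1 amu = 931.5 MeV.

The nucleus contains 15 protons and 32 − 15 = 17 neutrons.
Σm = 15·m(¹H) + 17·m_n = 15.117375 + 17.1479 = 32.265275 amu
Δm = 32.265275 − 31.999725 = 0.265550 amu
Binding energy = Δm·c² = 0.265550 × 931.5 MeV/amu = 247.360 MeV
Dividing by A = 32 gives 7.730 MeV per nucleon.

7.730 MeV/nucleon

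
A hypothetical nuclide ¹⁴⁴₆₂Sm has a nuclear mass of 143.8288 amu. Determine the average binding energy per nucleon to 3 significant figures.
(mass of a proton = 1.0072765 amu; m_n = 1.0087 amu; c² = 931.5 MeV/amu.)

The nucleus contains 62 protons and 144 − 62 = 82 neutrons.
Total constituent mass: 62 × 1.0072765 + 82 × 1.0087 = 145.1645430 amu
The mass defect is 145.1645430 − 143.8288 = 1.3357430 amu.
Binding energy = Δm·c² = 1.3357430 × 931.5 MeV/amu = 1244.24 MeV
Per nucleon: 1244.24 / 144 = 8.641 MeV

8.64 MeV/nucleon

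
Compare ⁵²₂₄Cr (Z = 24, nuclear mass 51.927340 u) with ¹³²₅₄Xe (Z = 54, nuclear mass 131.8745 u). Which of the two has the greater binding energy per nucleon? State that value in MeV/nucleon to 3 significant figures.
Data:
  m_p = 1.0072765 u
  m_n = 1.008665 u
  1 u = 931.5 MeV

⁵²₂₄Cr; 8.78 MeV/nucleon

⁵²₂₄Cr: Σm = 24(1.0072765) + 28(1.008665) = 52.4172560 u; Δm = 0.4899160 u; E_B = 456.36 MeV; E_B/A = 8.776 MeV
¹³²₅₄Xe: Σm = 54(1.0072765) + 78(1.008665) = 133.0688010 u; Δm = 1.1943010 u; E_B = 1112.5 MeV; E_B/A = 8.428 MeV
⁵²₂₄Cr has the higher binding energy per nucleon, so it is the more tightly bound nucleus.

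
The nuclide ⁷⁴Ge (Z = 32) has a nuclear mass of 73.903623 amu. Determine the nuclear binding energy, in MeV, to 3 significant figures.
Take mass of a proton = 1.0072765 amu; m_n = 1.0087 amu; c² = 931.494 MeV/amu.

647 MeV

Total constituent mass: 32 × 1.0072765 + 42 × 1.0087 = 74.5982480 amu
The mass defect is 74.5982480 − 73.903623 = 0.6946250 amu.
E_B = 0.6946250 × 931.494 = 647.039 MeV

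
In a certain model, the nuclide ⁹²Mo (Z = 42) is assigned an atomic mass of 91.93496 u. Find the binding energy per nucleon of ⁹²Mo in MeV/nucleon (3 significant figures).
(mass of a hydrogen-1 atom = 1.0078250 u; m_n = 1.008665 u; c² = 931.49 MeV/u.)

Total constituent mass: 42 × 1.0078250 + 50 × 1.008665 = 92.7619000 u
Mass defect Δm = 92.7619000 − 91.93496 = 0.8269400 u
E_B = 0.8269400 × 931.49 = 770.286 MeV
Per nucleon: 770.286 / 92 = 8.373 MeV

8.37 MeV/nucleon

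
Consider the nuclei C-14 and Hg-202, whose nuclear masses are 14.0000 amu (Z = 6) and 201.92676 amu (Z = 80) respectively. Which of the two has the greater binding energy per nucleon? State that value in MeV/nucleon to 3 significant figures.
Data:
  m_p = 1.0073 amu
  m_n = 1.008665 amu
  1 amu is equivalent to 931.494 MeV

C-14: Σm = 6(1.0073) + 8(1.008665) = 14.113120 amu; Δm = 0.113120 amu; E_B = 105.37 MeV; E_B/A = 7.526 MeV
Hg-202: Σm = 80(1.0073) + 122(1.008665) = 203.641130 amu; Δm = 1.714370 amu; E_B = 1596.93 MeV; E_B/A = 7.906 MeV
Hg-202 has the higher binding energy per nucleon, so it is the more tightly bound nucleus.

Hg-202; 7.91 MeV/nucleon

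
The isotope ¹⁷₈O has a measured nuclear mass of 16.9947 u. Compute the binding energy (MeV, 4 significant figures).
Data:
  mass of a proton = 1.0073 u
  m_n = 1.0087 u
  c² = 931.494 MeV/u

132.3 MeV

Mass of separated nucleons = 8(1.0073) + 9(1.0087) = 8.0584 + 9.0783 = 17.1367 u
The mass defect is 17.1367 − 16.9947 = 0.1420 u.
Binding energy = Δm·c² = 0.1420 × 931.494 MeV/u = 132.272 MeV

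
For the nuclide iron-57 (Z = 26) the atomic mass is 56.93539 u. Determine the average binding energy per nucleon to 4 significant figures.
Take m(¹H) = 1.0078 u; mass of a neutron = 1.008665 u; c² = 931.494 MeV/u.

8.760 MeV/nucleon

Σm = 26·m(¹H) + 31·m_n = 26.2028 + 31.268615 = 57.471415 u
Mass defect Δm = 57.471415 − 56.93539 = 0.536025 u
Converting to energy: 0.536025 u × 931.494 MeV/u = 499.304 MeV
Per nucleon: 499.304 / 57 = 8.760 MeV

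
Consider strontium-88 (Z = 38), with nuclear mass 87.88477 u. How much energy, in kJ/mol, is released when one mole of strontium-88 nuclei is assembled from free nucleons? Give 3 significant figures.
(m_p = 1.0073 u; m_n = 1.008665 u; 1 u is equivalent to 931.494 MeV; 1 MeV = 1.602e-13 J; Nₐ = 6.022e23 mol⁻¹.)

7.42e+10 kJ/mol

The nucleus contains 38 protons and 88 − 38 = 50 neutrons.
Total constituent mass: 38 × 1.0073 + 50 × 1.008665 = 88.710650 u
The mass defect is 88.710650 − 87.88477 = 0.825880 u.
Binding energy = Δm·c² = 0.825880 × 931.494 MeV/u = 769.302 MeV
Per nucleus in joules: 769.302 MeV × 1.602e-13 J/MeV = 1.2324e-10 J
Per mole: 1.2324e-10 J × 6.022e23 mol⁻¹ = 7.4215e+13 J/mol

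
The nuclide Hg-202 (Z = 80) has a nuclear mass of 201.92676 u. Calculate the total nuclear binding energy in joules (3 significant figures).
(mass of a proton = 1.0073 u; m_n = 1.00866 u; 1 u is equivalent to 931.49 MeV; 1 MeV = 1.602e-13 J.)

Z = 80, so N = A − Z = 202 − 80 = 122.
Total constituent mass: 80 × 1.0073 + 122 × 1.00866 = 203.64052 u
Δm = 203.64052 − 201.92676 = 1.71376 u
Converting to energy: 1.71376 u × 931.49 MeV/u = 1596.35 MeV
In joules: 1596.35 MeV × 1.602e-13 J/MeV = 2.5574e-10 J

2.56e-10 J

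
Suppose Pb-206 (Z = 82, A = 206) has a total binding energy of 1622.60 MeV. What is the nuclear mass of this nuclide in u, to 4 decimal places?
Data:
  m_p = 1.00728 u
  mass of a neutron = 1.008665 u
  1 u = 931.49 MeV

205.9295 u

Mass defect = 1622.60 MeV / (931.49 MeV/u) = 1.741940 u
Constituent mass = 82(1.00728) + 124(1.008665) = 207.671420 u
Nuclear mass = 207.671420 − 1.741940 = 205.929480 u ≈ 205.9295 u (to 4 decimal places)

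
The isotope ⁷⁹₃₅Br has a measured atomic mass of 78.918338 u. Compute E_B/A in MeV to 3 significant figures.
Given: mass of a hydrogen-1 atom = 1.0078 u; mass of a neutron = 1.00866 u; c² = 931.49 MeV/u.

8.67 MeV/nucleon

With 35 protons and 44 neutrons (A = 79):
Σm = 35·m(¹H) + 44·m_n = 35.2730 + 44.38104 = 79.65404 u
Δm = 79.65404 − 78.918338 = 0.735702 u
Binding energy = Δm·c² = 0.735702 × 931.49 MeV/u = 685.299 MeV
Per nucleon: 685.299 / 79 = 8.6747 MeV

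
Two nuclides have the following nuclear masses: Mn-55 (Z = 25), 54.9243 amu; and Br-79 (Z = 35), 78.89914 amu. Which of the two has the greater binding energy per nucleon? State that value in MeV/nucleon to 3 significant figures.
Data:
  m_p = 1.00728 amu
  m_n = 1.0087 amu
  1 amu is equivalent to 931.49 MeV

Mn-55; 8.78 MeV/nucleon

Mn-55: Σm = 25(1.00728) + 30(1.0087) = 55.44300 amu; Δm = 0.51870 amu; E_B = 483.164 MeV; E_B/A = 8.7848 MeV
Br-79: Σm = 35(1.00728) + 44(1.0087) = 79.63760 amu; Δm = 0.73846 amu; E_B = 687.87 MeV; E_B/A = 8.707 MeV
Mn-55 has the higher binding energy per nucleon, so it is the more tightly bound nucleus.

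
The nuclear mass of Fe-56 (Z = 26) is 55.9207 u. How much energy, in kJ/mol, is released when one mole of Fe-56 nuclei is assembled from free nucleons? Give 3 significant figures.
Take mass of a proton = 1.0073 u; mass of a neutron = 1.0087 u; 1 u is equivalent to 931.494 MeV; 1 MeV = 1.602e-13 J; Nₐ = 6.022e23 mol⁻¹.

Total constituent mass: 26 × 1.0073 + 30 × 1.0087 = 56.4508 u
The mass defect is 56.4508 − 55.9207 = 0.5301 u.
Converting to energy: 0.5301 u × 931.494 MeV/u = 493.785 MeV
Per nucleus in joules: 493.785 MeV × 1.602e-13 J/MeV = 7.9104e-11 J
Per mole: 7.9104e-11 J × 6.022e23 mol⁻¹ = 4.7636e+13 J/mol

4.76e+10 kJ/mol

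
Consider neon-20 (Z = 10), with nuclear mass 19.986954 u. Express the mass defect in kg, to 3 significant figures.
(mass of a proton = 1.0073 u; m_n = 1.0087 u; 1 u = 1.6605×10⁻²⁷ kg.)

2.87e-28 kg

Mass of separated nucleons = 10(1.0073) + 10(1.0087) = 10.0730 + 10.0870 = 20.1600 u
The mass defect is 20.1600 − 19.986954 = 0.173046 u.
In SI units: 0.173046 u × 1.6605×10⁻²⁷ kg/u = 2.8734e-28 kg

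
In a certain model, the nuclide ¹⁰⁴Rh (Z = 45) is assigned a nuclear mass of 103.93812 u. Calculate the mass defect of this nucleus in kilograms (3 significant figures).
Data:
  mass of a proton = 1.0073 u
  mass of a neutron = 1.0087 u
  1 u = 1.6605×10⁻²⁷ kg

Total constituent mass: 45 × 1.0073 + 59 × 1.0087 = 104.8418 u
Mass defect Δm = 104.8418 − 103.93812 = 0.90368 u
In SI units: 0.90368 u × 1.6605×10⁻²⁷ kg/u = 1.5006e-27 kg

1.50e-27 kg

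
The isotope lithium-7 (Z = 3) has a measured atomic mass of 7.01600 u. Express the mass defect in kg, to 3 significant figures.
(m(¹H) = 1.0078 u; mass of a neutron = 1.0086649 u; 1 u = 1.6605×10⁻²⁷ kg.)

The nucleus contains 3 protons and 7 − 3 = 4 neutrons.
Total constituent mass: 3 × 1.0078 + 4 × 1.0086649 = 7.0580596 u
Mass defect Δm = 7.0580596 − 7.01600 = 0.0420596 u
In SI units: 0.0420596 u × 1.6605×10⁻²⁷ kg/u = 6.9840e-29 kg

6.98e-29 kg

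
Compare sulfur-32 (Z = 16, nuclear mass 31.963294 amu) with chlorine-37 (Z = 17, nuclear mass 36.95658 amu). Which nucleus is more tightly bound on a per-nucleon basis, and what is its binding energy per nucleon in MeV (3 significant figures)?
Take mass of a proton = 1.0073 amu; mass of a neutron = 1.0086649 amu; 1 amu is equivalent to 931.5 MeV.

sulfur-32: Σm = 16(1.0073) + 16(1.0086649) = 32.2554384 amu; Δm = 0.2921444 amu; E_B = 272.13 MeV; E_B/A = 8.504 MeV
chlorine-37: Σm = 17(1.0073) + 20(1.0086649) = 37.2973980 amu; Δm = 0.3408180 amu; E_B = 317.47 MeV; E_B/A = 8.580 MeV
chlorine-37 has the higher binding energy per nucleon, so it is the more tightly bound nucleus.

chlorine-37; 8.58 MeV/nucleon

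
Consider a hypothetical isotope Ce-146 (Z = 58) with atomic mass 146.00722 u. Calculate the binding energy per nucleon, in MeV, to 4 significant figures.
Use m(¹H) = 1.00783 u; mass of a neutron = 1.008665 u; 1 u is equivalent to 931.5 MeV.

7.716 MeV/nucleon

Σm = 58·m(¹H) + 88·m_n = 58.45414 + 88.762520 = 147.216660 u
The mass defect is 147.216660 − 146.00722 = 1.209440 u.
Binding energy = Δm·c² = 1.209440 × 931.5 MeV/u = 1126.59 MeV
Dividing by A = 146 gives 7.716 MeV per nucleon.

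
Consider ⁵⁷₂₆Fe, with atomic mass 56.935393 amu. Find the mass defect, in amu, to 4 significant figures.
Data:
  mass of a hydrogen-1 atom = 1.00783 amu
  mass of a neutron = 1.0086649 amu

With 26 protons and 31 neutrons (A = 57):
Mass of separated nucleons = 26(1.00783) + 31(1.0086649) = 26.20358 + 31.2686119 = 57.4721919 amu
Mass defect Δm = 57.4721919 − 56.935393 = 0.5367989 amu

0.5368 amu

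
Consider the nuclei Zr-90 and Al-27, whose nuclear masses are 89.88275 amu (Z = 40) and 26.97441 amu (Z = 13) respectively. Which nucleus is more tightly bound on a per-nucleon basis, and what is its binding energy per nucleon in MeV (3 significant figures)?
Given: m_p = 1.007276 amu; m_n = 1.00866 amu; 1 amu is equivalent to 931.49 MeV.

Zr-90; 8.71 MeV/nucleon

Zr-90: Σm = 40(1.007276) + 50(1.00866) = 90.724040 amu; Δm = 0.841290 amu; E_B = 783.65 MeV; E_B/A = 8.707 MeV
Al-27: Σm = 13(1.007276) + 14(1.00866) = 27.215828 amu; Δm = 0.241418 amu; E_B = 224.88 MeV; E_B/A = 8.329 MeV
Zr-90 has the higher binding energy per nucleon, so it is the more tightly bound nucleus.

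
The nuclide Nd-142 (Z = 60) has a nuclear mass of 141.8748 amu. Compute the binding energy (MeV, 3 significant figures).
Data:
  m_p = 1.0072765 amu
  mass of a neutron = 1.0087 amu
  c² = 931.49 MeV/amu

With 60 protons and 82 neutrons (A = 142):
Total constituent mass: 60 × 1.0072765 + 82 × 1.0087 = 143.1499900 amu
Δm = 143.1499900 − 141.8748 = 1.2751900 amu
E_B = 1.2751900 × 931.49 = 1187.83 MeV

1190 MeV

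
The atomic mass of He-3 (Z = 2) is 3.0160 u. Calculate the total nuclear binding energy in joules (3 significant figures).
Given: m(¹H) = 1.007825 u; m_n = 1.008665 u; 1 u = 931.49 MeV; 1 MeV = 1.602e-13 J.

Σm = 2·m(¹H) + 1·m_n = 2.015650 + 1.008665 = 3.024315 u
Δm = 3.024315 − 3.0160 = 0.008315 u
Binding energy = Δm·c² = 0.008315 × 931.49 MeV/u = 7.74534 MeV
In joules: 7.74534 MeV × 1.602e-13 J/MeV = 1.2408e-12 J

1.24e-12 J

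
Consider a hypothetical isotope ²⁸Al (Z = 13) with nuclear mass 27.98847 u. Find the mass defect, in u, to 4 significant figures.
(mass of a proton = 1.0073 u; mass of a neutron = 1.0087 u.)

0.2369 u

The nucleus contains 13 protons and 28 − 13 = 15 neutrons.
Total constituent mass: 13 × 1.0073 + 15 × 1.0087 = 28.2254 u
The mass defect is 28.2254 − 27.98847 = 0.23693 u.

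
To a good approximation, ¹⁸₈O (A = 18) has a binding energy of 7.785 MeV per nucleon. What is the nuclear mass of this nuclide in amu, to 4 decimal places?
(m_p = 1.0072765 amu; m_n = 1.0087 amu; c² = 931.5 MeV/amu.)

Total binding energy = 18 × 7.785 = 140.130 MeV
Mass defect = 140.130 MeV / (931.5 MeV/amu) = 0.150435 amu
Constituent mass = 8(1.0072765) + 10(1.0087) = 18.1452120 amu
Nuclear mass = 18.1452120 − 0.150435 = 17.9947770 amu ≈ 17.9948 amu (to 4 decimal places)

17.9948 amu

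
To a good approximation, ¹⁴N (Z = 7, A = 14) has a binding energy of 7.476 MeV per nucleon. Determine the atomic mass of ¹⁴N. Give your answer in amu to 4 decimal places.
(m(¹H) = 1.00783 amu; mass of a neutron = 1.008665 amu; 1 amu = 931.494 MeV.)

Total binding energy = 14 × 7.476 = 104.664 MeV
Mass defect = 104.664 MeV / (931.494 MeV/amu) = 0.112361 amu
Constituent mass = 7(1.00783) + 7(1.008665) = 14.115465 amu
Atomic mass = 14.115465 − 0.112361 = 14.003104 amu ≈ 14.0031 amu (to 4 decimal places)

14.0031 amu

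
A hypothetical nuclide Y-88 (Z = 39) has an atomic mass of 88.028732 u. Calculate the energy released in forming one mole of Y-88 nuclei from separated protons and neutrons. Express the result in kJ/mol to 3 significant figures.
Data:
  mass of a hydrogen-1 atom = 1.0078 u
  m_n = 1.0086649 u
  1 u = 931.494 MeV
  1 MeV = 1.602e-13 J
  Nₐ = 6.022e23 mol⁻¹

6.29e+10 kJ/mol

Σm = 39·m(¹H) + 49·m_n = 39.3042 + 49.4245801 = 88.7287801 u
Mass defect Δm = 88.7287801 − 88.028732 = 0.7000481 u
E_B = 0.7000481 × 931.494 = 652.091 MeV
Per nucleus in joules: 652.091 MeV × 1.602e-13 J/MeV = 1.0446e-10 J
Per mole: 1.0446e-10 J × 6.022e23 mol⁻¹ = 6.2906e+13 J/mol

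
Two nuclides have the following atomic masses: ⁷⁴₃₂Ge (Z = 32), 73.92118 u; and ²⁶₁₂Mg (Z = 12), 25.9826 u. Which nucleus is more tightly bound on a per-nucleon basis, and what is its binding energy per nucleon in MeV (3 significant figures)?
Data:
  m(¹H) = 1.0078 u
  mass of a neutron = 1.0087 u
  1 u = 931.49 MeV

⁷⁴₃₂Ge: Σm = 32(1.0078) + 42(1.0087) = 74.6150 u; Δm = 0.69382 u; E_B = 646.29 MeV; E_B/A = 8.734 MeV
²⁶₁₂Mg: Σm = 12(1.0078) + 14(1.0087) = 26.2154 u; Δm = 0.2328 u; E_B = 216.85 MeV; E_B/A = 8.340 MeV
⁷⁴₃₂Ge has the higher binding energy per nucleon, so it is the more tightly bound nucleus.

⁷⁴₃₂Ge; 8.73 MeV/nucleon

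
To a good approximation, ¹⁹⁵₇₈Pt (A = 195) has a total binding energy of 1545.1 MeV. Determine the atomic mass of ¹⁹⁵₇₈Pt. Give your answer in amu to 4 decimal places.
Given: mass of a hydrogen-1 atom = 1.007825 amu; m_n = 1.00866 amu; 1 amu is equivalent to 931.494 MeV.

194.9648 amu

Mass defect = 1545.1 MeV / (931.494 MeV/amu) = 1.658733 amu
Constituent mass = 78(1.007825) + 117(1.00866) = 196.623570 amu
Atomic mass = 196.623570 − 1.658733 = 194.964837 amu ≈ 194.9648 amu (to 4 decimal places)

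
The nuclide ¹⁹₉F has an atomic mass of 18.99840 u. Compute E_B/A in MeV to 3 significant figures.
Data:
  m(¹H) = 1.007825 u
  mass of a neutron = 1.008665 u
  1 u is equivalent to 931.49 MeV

7.78 MeV/nucleon

Σm = 9·m(¹H) + 10·m_n = 9.070425 + 10.086650 = 19.157075 u
The mass defect is 19.157075 − 18.99840 = 0.158675 u.
Binding energy = Δm·c² = 0.158675 × 931.49 MeV/u = 147.804 MeV
BE/A = 147.804 MeV / 19 = 7.779 MeV/nucleon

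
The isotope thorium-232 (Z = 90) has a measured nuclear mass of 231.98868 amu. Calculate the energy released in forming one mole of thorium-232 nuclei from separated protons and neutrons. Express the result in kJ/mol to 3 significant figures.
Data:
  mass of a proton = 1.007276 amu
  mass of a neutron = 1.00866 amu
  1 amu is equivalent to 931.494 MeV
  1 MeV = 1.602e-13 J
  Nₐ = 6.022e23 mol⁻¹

Z = 90, so N = A − Z = 232 − 90 = 142.
Total constituent mass: 90 × 1.007276 + 142 × 1.00866 = 233.884560 amu
Mass defect Δm = 233.884560 − 231.98868 = 1.895880 amu
Binding energy = Δm·c² = 1.895880 × 931.494 MeV/amu = 1766.00 MeV
Per nucleus in joules: 1766.00 MeV × 1.602e-13 J/MeV = 2.8291e-10 J
Per mole: 2.8291e-10 J × 6.022e23 mol⁻¹ = 1.7037e+14 J/mol

1.70e+11 kJ/mol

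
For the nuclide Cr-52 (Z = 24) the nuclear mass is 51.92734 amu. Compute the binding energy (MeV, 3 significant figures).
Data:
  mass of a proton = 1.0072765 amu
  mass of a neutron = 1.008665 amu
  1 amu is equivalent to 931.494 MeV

456 MeV

The nucleus contains 24 protons and 52 − 24 = 28 neutrons.
Mass of separated nucleons = 24(1.0072765) + 28(1.008665) = 24.1746360 + 28.242620 = 52.4172560 amu
The mass defect is 52.4172560 − 51.92734 = 0.4899160 amu.
Binding energy = Δm·c² = 0.4899160 × 931.494 MeV/amu = 456.354 MeV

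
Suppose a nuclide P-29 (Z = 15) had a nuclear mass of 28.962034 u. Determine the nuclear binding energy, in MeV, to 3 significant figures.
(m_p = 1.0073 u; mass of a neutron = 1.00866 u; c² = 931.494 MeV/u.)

Mass of separated nucleons = 15(1.0073) + 14(1.00866) = 15.1095 + 14.12124 = 29.23074 u
The mass defect is 29.23074 − 28.962034 = 0.268706 u.
Binding energy = Δm·c² = 0.268706 × 931.494 MeV/u = 250.298 MeV

250 MeV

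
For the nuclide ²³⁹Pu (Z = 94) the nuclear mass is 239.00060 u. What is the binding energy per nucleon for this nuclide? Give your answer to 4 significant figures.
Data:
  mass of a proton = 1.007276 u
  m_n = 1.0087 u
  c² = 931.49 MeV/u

Z = 94, so N = A − Z = 239 − 94 = 145.
Total constituent mass: 94 × 1.007276 + 145 × 1.0087 = 240.945444 u
The mass defect is 240.945444 − 239.00060 = 1.944844 u.
Converting to energy: 1.944844 u × 931.49 MeV/u = 1811.60 MeV
BE/A = 1811.60 MeV / 239 = 7.580 MeV/nucleon

7.580 MeV/nucleon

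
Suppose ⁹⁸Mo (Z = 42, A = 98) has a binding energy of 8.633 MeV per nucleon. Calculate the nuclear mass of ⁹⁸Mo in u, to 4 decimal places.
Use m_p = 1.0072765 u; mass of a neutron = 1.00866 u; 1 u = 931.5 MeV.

Total binding energy = 98 × 8.633 = 846.034 MeV
Mass defect = 846.034 MeV / (931.5 MeV/u) = 0.908249 u
Constituent mass = 42(1.0072765) + 56(1.00866) = 98.7905730 u
Nuclear mass = 98.7905730 − 0.908249 = 97.8823240 u ≈ 97.8823 u (to 4 decimal places)

97.8823 u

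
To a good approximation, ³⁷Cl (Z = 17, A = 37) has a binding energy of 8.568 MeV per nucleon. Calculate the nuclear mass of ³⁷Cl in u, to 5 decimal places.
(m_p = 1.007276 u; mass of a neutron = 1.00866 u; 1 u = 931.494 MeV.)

Total binding energy = 37 × 8.568 = 317.016 MeV
Mass defect = 317.016 MeV / (931.494 MeV/u) = 0.3403307 u
Constituent mass = 17(1.007276) + 20(1.00866) = 37.296892 u
Nuclear mass = 37.296892 − 0.3403307 = 36.9565613 u ≈ 36.95656 u (to 5 decimal places)

36.95656 u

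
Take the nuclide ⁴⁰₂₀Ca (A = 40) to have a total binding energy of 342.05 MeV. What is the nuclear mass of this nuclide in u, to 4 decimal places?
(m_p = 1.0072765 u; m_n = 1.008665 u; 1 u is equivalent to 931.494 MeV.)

Mass defect = 342.05 MeV / (931.494 MeV/u) = 0.367206 u
Constituent mass = 20(1.0072765) + 20(1.008665) = 40.3188300 u
Nuclear mass = 40.3188300 − 0.367206 = 39.9516240 u ≈ 39.9516 u (to 4 decimal places)

39.9516 u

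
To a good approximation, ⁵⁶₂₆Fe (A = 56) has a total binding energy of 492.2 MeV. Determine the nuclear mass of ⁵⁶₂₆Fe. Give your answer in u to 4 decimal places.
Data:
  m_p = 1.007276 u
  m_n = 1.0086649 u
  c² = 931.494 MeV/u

Mass defect = 492.2 MeV / (931.494 MeV/u) = 0.528398 u
Constituent mass = 26(1.007276) + 30(1.0086649) = 56.4491230 u
Nuclear mass = 56.4491230 − 0.528398 = 55.9207250 u ≈ 55.9207 u (to 4 decimal places)

55.9207 u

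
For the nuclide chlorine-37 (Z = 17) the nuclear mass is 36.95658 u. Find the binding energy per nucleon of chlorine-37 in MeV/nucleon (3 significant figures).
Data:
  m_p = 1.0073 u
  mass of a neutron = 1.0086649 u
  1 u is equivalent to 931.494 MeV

Z = 17, so N = A − Z = 37 − 17 = 20.
Σm = 17·m_p + 20·m_n = 17.1241 + 20.1732980 = 37.2973980 u
Δm = 37.2973980 − 36.95658 = 0.3408180 u
Converting to energy: 0.3408180 u × 931.494 MeV/u = 317.470 MeV
Per nucleon: 317.470 / 37 = 8.580 MeV

8.58 MeV/nucleon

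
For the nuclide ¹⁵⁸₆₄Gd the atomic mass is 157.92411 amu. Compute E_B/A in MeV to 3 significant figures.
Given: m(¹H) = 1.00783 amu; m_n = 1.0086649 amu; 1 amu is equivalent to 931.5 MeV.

8.20 MeV/nucleon

Z = 64, so N = A − Z = 158 − 64 = 94.
Total constituent mass: 64 × 1.00783 + 94 × 1.0086649 = 159.3156206 amu
The mass defect is 159.3156206 − 157.92411 = 1.3915106 amu.
Binding energy = Δm·c² = 1.3915106 × 931.5 MeV/amu = 1296.19 MeV
Dividing by A = 158 gives 8.204 MeV per nucleon.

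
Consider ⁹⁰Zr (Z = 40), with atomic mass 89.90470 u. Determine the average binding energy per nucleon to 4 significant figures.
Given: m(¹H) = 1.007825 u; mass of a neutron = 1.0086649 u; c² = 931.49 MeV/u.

With 40 protons and 50 neutrons (A = 90):
Mass of separated nucleons = 40(1.007825) + 50(1.0086649) = 40.313000 + 50.4332450 = 90.7462450 u
The mass defect is 90.7462450 − 89.90470 = 0.8415450 u.
Converting to energy: 0.8415450 u × 931.49 MeV/u = 783.891 MeV
BE/A = 783.891 MeV / 90 = 8.710 MeV/nucleon

8.710 MeV/nucleon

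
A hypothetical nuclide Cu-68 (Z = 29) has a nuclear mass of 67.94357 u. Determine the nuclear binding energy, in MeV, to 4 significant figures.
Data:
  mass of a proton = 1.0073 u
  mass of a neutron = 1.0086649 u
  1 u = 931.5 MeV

Mass of separated nucleons = 29(1.0073) + 39(1.0086649) = 29.2117 + 39.3379311 = 68.5496311 u
Mass defect Δm = 68.5496311 − 67.94357 = 0.6060611 u
Converting to energy: 0.6060611 u × 931.5 MeV/u = 564.546 MeV

564.5 MeV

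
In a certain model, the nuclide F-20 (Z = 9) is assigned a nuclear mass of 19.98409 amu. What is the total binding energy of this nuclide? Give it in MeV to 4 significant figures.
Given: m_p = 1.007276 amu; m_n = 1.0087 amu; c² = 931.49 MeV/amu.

Σm = 9·m_p + 11·m_n = 9.065484 + 11.0957 = 20.161184 amu
Mass defect Δm = 20.161184 − 19.98409 = 0.177094 amu
Binding energy = Δm·c² = 0.177094 × 931.49 MeV/amu = 164.961 MeV

165.0 MeV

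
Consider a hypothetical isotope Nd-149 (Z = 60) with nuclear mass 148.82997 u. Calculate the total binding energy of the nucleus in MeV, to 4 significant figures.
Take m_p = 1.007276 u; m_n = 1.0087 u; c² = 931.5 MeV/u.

Mass of separated nucleons = 60(1.007276) + 89(1.0087) = 60.436560 + 89.7743 = 150.210860 u
Δm = 150.210860 − 148.82997 = 1.380890 u
Converting to energy: 1.380890 u × 931.5 MeV/u = 1286.30 MeV

1286 MeV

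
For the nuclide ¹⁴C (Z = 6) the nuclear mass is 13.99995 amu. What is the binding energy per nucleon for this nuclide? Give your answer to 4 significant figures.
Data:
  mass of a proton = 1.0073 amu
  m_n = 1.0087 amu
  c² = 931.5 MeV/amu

With 6 protons and 8 neutrons (A = 14):
Total constituent mass: 6 × 1.0073 + 8 × 1.0087 = 14.1134 amu
Δm = 14.1134 − 13.99995 = 0.11345 amu
E_B = 0.11345 × 931.5 = 105.6787 MeV
BE/A = 105.6787 MeV / 14 = 7.548 MeV/nucleon

7.548 MeV/nucleon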